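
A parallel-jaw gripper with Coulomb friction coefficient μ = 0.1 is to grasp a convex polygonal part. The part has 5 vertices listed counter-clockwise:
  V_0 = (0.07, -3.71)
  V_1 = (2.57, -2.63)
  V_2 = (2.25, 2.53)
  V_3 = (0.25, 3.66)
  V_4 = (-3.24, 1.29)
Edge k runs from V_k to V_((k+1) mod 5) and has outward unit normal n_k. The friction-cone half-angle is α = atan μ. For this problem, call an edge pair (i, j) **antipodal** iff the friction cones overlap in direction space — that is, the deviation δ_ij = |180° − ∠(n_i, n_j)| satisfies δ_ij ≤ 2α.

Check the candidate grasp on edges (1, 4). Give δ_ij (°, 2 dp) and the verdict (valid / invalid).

δ = 29.96°, invalid

α = atan 0.1 = 5.71°;  2α = 11.42°
edge 1: e_1 = (-0.32, +5.16);  n_1 = (+0.9981, +0.0619)
edge 4: e_4 = (+3.31, -5.00);  n_4 = (-0.8338, -0.5520)
∠(n_1, n_4) = 150.04°
δ = |180° − 150.04°| = 29.96°
29.96° > 2α = 11.42°  →  invalid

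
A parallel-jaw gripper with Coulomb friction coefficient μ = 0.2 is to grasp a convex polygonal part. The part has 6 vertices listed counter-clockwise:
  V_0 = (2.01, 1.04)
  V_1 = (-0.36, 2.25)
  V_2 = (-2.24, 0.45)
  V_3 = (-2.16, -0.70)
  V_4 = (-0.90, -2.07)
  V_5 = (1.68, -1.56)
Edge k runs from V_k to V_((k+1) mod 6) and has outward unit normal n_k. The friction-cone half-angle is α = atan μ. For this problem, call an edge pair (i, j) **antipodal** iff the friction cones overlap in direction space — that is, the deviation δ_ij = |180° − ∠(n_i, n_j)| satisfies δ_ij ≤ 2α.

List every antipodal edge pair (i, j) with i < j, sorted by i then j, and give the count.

α = atan 0.2 = 11.31°;  2α = 22.62°
n_0 = (+0.4547, +0.8906)
n_1 = (-0.6916, +0.7223)
n_2 = (-0.9976, -0.0694)
n_3 = (-0.7360, -0.6769)
n_4 = (+0.1939, -0.9810)
n_5 = (+0.9920, -0.1259)
  (0,1): δ = 109.20°  ·
  (0,2): δ = 58.97°  ·
  (0,3): δ = 20.35°  ✓
  (0,4): δ = 38.23°  ·
  (0,5): δ = 109.81°  ·
  (1,2): δ = 129.78°  ·
  (1,3): δ = 91.15°  ·
  (1,4): δ = 32.57°  ·
  (1,5): δ = 39.01°  ·
  (2,3): δ = 141.37°  ·
  (2,4): δ = 82.80°  ·
  (2,5): δ = 11.21°  ✓
  (3,4): δ = 121.42°  ·
  (3,5): δ = 49.84°  ·
  (4,5): δ = 108.42°  ·
antipodal pairs: 2

count = 2; pairs: (0,3), (2,5)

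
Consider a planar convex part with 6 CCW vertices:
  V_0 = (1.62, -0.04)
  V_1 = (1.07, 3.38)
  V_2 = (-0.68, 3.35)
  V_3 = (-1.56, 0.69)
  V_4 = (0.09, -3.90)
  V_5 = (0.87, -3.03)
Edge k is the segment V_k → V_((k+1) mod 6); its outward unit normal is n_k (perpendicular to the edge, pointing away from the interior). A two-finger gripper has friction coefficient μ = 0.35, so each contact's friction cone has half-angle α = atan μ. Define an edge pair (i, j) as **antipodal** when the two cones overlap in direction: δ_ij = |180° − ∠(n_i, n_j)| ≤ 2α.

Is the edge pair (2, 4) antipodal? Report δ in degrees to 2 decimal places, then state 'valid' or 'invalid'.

δ = 23.57°, valid

α = atan 0.35 = 19.29°;  2α = 38.58°
edge 2: e_2 = (-0.88, -2.66);  n_2 = (-0.9494, +0.3141)
edge 4: e_4 = (+0.78, +0.87);  n_4 = (+0.7446, -0.6675)
∠(n_2, n_4) = 156.43°
δ = |180° − 156.43°| = 23.57°
23.57° ≤ 2α = 38.58°  →  valid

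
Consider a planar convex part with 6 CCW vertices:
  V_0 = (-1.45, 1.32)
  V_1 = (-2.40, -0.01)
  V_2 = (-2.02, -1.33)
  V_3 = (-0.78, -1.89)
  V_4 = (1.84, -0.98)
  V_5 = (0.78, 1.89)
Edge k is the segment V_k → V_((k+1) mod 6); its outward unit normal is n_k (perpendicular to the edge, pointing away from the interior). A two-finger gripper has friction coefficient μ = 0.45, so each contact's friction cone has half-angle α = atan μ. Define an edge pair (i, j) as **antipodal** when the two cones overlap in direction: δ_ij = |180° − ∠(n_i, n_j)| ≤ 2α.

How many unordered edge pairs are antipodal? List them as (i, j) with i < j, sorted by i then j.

count = 5; pairs: (0,3), (1,4), (2,4), (2,5), (3,5)

α = atan 0.45 = 24.23°;  2α = 48.46°
n_0 = (-0.8137, +0.5812)
n_1 = (-0.9610, -0.2766)
n_2 = (-0.4116, -0.9114)
n_3 = (+0.3281, -0.9446)
n_4 = (+0.9381, +0.3465)
n_5 = (-0.2476, +0.9689)
  (0,1): δ = 128.40°  ·
  (0,2): δ = 78.77°  ·
  (0,3): δ = 35.31°  ✓
  (0,4): δ = 55.81°  ·
  (0,5): δ = 139.88°  ·
  (1,2): δ = 130.36°  ·
  (1,3): δ = 86.91°  ·
  (1,4): δ = 4.21°  ✓
  (1,5): δ = 88.28°  ·
  (2,3): δ = 136.54°  ·
  (2,4): δ = 45.42°  ✓
  (2,5): δ = 38.64°  ✓
  (3,4): δ = 88.88°  ·
  (3,5): δ = 4.82°  ✓
  (4,5): δ = 95.93°  ·
antipodal pairs: 5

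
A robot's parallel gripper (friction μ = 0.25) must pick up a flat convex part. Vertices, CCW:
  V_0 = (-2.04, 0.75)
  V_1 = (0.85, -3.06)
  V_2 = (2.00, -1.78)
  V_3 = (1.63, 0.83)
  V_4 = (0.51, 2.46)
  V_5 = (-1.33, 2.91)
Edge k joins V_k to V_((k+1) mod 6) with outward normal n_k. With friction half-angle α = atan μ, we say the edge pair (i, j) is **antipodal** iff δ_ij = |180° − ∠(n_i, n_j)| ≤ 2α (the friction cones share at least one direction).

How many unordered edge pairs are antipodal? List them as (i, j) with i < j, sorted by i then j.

count = 3; pairs: (0,3), (1,5), (2,5)

α = atan 0.25 = 14.04°;  2α = 28.07°
n_0 = (-0.7967, -0.6043)
n_1 = (+0.7439, -0.6683)
n_2 = (+0.9901, +0.1404)
n_3 = (+0.8242, +0.5663)
n_4 = (+0.2376, +0.9714)
n_5 = (-0.9500, +0.3123)
  (0,1): δ = 79.12°  ·
  (0,2): δ = 29.11°  ·
  (0,3): δ = 2.69°  ✓
  (0,4): δ = 39.08°  ·
  (0,5): δ = 124.62°  ·
  (1,2): δ = 129.99°  ·
  (1,3): δ = 103.57°  ·
  (1,4): δ = 61.81°  ·
  (1,5): δ = 23.74°  ✓
  (2,3): δ = 153.58°  ·
  (2,4): δ = 111.81°  ·
  (2,5): δ = 26.26°  ✓
  (3,4): δ = 138.24°  ·
  (3,5): δ = 52.69°  ·
  (4,5): δ = 94.45°  ·
antipodal pairs: 3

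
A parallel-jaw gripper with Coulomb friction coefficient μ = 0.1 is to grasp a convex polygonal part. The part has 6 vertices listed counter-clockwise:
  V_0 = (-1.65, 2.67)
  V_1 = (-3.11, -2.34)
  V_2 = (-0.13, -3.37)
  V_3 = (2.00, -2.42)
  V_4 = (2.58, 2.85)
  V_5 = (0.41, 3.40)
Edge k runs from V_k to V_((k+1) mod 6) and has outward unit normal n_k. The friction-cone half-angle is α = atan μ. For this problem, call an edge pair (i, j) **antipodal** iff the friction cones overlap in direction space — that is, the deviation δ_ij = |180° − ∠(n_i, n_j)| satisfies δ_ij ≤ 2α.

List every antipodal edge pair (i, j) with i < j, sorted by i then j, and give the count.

count = 3; pairs: (0,3), (1,4), (2,5)

α = atan 0.1 = 5.71°;  2α = 11.42°
n_0 = (-0.9601, +0.2798)
n_1 = (-0.3267, -0.9451)
n_2 = (+0.4073, -0.9133)
n_3 = (+0.9940, -0.1094)
n_4 = (+0.2457, +0.9693)
n_5 = (-0.3340, +0.9426)
  (0,1): δ = 92.82°  ·
  (0,2): δ = 49.72°  ·
  (0,3): δ = 9.97°  ✓
  (0,4): δ = 92.02°  ·
  (0,5): δ = 125.76°  ·
  (1,2): δ = 136.90°  ·
  (1,3): δ = 77.21°  ·
  (1,4): δ = 4.84°  ✓
  (1,5): δ = 38.58°  ·
  (2,3): δ = 120.32°  ·
  (2,4): δ = 38.26°  ·
  (2,5): δ = 4.52°  ✓
  (3,4): δ = 97.94°  ·
  (3,5): δ = 64.21°  ·
  (4,5): δ = 146.26°  ·
antipodal pairs: 3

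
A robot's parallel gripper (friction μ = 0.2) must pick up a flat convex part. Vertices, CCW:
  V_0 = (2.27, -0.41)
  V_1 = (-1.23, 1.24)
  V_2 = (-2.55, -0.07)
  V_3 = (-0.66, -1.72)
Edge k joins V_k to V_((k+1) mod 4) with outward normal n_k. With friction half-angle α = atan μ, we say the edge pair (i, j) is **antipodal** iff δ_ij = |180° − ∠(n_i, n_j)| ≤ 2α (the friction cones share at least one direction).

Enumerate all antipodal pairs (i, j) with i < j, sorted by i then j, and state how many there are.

count = 2; pairs: (0,2), (1,3)

α = atan 0.2 = 11.31°;  2α = 22.62°
n_0 = (+0.4264, +0.9045)
n_1 = (-0.7044, +0.7098)
n_2 = (-0.6577, -0.7533)
n_3 = (+0.4082, -0.9129)
  (0,1): δ = 109.98°  ·
  (0,2): δ = 15.88°  ✓
  (0,3): δ = 49.33°  ·
  (1,2): δ = 85.90°  ·
  (1,3): δ = 20.69°  ✓
  (2,3): δ = 114.79°  ·
antipodal pairs: 2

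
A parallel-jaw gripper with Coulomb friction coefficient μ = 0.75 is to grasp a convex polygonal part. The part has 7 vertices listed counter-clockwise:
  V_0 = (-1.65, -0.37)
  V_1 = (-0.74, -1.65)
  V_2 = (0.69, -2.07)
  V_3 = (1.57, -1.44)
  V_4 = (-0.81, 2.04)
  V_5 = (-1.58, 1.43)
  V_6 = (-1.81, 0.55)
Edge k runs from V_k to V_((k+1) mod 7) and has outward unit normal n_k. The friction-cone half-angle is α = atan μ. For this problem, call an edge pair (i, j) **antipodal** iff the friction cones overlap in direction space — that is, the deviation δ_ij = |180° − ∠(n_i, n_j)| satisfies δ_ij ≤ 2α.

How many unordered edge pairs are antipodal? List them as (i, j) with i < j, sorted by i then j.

α = atan 0.75 = 36.87°;  2α = 73.74°
n_0 = (-0.8150, -0.5794)
n_1 = (-0.2818, -0.9595)
n_2 = (+0.5821, -0.8131)
n_3 = (+0.8254, +0.5645)
n_4 = (-0.6210, +0.7838)
n_5 = (-0.9675, +0.2529)
n_6 = (-0.9852, -0.1713)
  (0,1): δ = 141.78°  ·
  (0,2): δ = 89.81°  ·
  (0,3): δ = 1.04°  ✓
  (0,4): δ = 92.98°  ·
  (0,5): δ = 129.94°  ·
  (0,6): δ = 154.46°  ·
  (1,2): δ = 128.03°  ·
  (1,3): δ = 39.26°  ✓
  (1,4): δ = 54.75°  ✓
  (1,5): δ = 91.72°  ·
  (1,6): δ = 116.23°  ·
  (2,3): δ = 91.23°  ·
  (2,4): δ = 2.79°  ✓
  (2,5): δ = 39.75°  ✓
  (2,6): δ = 64.27°  ✓
  (3,4): δ = 85.98°  ·
  (3,5): δ = 49.02°  ✓
  (3,6): δ = 24.50°  ✓
  (4,5): δ = 143.03°  ·
  (4,6): δ = 118.52°  ·
  (5,6): δ = 155.49°  ·
antipodal pairs: 8

count = 8; pairs: (0,3), (1,3), (1,4), (2,4), (2,5), (2,6), (3,5), (3,6)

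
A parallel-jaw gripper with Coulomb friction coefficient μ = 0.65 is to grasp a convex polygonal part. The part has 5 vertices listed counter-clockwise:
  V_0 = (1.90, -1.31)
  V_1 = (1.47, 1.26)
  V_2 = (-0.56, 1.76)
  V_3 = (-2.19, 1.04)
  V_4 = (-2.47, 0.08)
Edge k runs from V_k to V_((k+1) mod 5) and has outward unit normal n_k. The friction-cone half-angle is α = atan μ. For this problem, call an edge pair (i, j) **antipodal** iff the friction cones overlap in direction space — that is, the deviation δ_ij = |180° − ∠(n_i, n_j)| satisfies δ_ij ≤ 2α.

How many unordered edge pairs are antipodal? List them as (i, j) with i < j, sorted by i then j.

count = 4; pairs: (0,3), (0,4), (1,4), (2,4)

α = atan 0.65 = 33.02°;  2α = 66.05°
n_0 = (+0.9863, +0.1650)
n_1 = (+0.2392, +0.9710)
n_2 = (-0.4041, +0.9147)
n_3 = (-0.9600, +0.2800)
n_4 = (-0.3031, -0.9530)
  (0,1): δ = 113.34°  ·
  (0,2): δ = 75.67°  ·
  (0,3): δ = 25.76°  ✓
  (0,4): δ = 62.86°  ✓
  (1,2): δ = 142.33°  ·
  (1,3): δ = 92.42°  ·
  (1,4): δ = 3.81°  ✓
  (2,3): δ = 130.09°  ·
  (2,4): δ = 41.48°  ✓
  (3,4): δ = 91.38°  ·
antipodal pairs: 4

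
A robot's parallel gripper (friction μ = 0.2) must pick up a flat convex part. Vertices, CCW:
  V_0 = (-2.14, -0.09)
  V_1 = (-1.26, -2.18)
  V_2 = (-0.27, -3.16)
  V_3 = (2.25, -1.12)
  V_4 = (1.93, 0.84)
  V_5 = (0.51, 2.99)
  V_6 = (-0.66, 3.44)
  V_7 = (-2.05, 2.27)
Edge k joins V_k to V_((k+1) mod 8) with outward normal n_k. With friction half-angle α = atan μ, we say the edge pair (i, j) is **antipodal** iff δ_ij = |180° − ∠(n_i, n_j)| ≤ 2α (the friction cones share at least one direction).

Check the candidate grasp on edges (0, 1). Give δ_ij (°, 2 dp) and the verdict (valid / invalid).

α = atan 0.2 = 11.31°;  2α = 22.62°
edge 0: e_0 = (+0.88, -2.09);  n_0 = (-0.9216, -0.3881)
edge 1: e_1 = (+0.99, -0.98);  n_1 = (-0.7035, -0.7107)
∠(n_0, n_1) = 22.46°
δ = |180° − 22.46°| = 157.54°
157.54° > 2α = 22.62°  →  invalid

δ = 157.54°, invalid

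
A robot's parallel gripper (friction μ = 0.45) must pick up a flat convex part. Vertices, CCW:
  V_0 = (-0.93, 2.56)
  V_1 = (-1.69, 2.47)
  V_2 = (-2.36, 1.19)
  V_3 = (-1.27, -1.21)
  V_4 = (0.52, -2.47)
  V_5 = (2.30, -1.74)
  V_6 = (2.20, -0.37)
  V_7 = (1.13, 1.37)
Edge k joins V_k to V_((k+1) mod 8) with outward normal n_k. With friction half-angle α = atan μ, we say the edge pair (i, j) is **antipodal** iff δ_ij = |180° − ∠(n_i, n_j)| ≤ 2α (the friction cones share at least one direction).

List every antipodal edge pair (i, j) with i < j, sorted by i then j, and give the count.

count = 9; pairs: (0,3), (0,4), (1,4), (1,5), (2,5), (2,6), (2,7), (3,6), (3,7)

α = atan 0.45 = 24.23°;  2α = 48.46°
n_0 = (-0.1176, +0.9931)
n_1 = (-0.8860, +0.4637)
n_2 = (-0.9105, -0.4135)
n_3 = (-0.5756, -0.8177)
n_4 = (+0.3794, -0.9252)
n_5 = (+0.9973, +0.0728)
n_6 = (+0.8518, +0.5238)
n_7 = (+0.5002, +0.8659)
  (0,1): δ = 124.38°  ·
  (0,2): δ = 72.33°  ·
  (0,3): δ = 41.90°  ✓
  (0,4): δ = 15.55°  ✓
  (0,5): δ = 87.42°  ·
  (0,6): δ = 114.84°  ·
  (0,7): δ = 143.23°  ·
  (1,2): δ = 127.94°  ·
  (1,3): δ = 97.51°  ·
  (1,4): δ = 40.07°  ✓
  (1,5): δ = 31.80°  ✓
  (1,6): δ = 59.22°  ·
  (1,7): δ = 87.62°  ·
  (2,3): δ = 149.57°  ·
  (2,4): δ = 92.13°  ·
  (2,5): δ = 20.25°  ✓
  (2,6): δ = 7.16°  ✓
  (2,7): δ = 35.56°  ✓
  (3,4): δ = 122.56°  ·
  (3,5): δ = 50.68°  ·
  (3,6): δ = 23.27°  ✓
  (3,7): δ = 5.13°  ✓
  (4,5): δ = 108.12°  ·
  (4,6): δ = 80.71°  ·
  (4,7): δ = 52.31°  ·
  (5,6): δ = 152.59°  ·
  (5,7): δ = 124.19°  ·
  (6,7): δ = 151.60°  ·
antipodal pairs: 9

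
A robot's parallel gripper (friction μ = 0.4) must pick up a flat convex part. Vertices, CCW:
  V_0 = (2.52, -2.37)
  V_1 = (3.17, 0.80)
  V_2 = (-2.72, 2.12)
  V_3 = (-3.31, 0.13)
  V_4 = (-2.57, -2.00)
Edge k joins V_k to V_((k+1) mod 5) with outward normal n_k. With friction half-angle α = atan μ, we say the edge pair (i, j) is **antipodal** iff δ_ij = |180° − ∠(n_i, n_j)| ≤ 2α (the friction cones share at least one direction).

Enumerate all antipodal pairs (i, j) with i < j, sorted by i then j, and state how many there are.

α = atan 0.4 = 21.80°;  2α = 43.60°
n_0 = (+0.9796, -0.2009)
n_1 = (+0.2187, +0.9758)
n_2 = (-0.9587, +0.2843)
n_3 = (-0.9446, -0.3282)
n_4 = (-0.0725, -0.9974)
  (0,1): δ = 91.04°  ·
  (0,2): δ = 4.93°  ✓
  (0,3): δ = 30.75°  ✓
  (0,4): δ = 97.43°  ·
  (1,2): δ = 93.88°  ·
  (1,3): δ = 58.21°  ·
  (1,4): δ = 8.47°  ✓
  (2,3): δ = 144.33°  ·
  (2,4): δ = 77.64°  ·
  (3,4): δ = 113.32°  ·
antipodal pairs: 3

count = 3; pairs: (0,2), (0,3), (1,4)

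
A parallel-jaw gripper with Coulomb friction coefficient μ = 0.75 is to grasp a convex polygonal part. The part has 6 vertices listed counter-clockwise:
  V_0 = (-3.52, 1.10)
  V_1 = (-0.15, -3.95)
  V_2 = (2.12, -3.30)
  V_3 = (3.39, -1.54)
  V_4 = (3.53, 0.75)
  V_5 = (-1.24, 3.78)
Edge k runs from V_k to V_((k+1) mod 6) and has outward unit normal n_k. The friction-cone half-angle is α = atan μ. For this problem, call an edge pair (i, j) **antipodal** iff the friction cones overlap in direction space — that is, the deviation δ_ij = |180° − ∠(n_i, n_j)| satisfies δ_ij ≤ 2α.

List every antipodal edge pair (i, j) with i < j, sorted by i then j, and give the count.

count = 7; pairs: (0,2), (0,3), (0,4), (1,4), (1,5), (2,5), (3,5)

α = atan 0.75 = 36.87°;  2α = 73.74°
n_0 = (-0.8318, -0.5551)
n_1 = (+0.2753, -0.9614)
n_2 = (+0.8109, -0.5852)
n_3 = (+0.9981, -0.0610)
n_4 = (+0.5362, +0.8441)
n_5 = (-0.7617, +0.6480)
  (0,1): δ = 107.74°  ·
  (0,2): δ = 69.53°  ✓
  (0,3): δ = 37.21°  ✓
  (0,4): δ = 23.86°  ✓
  (0,5): δ = 105.89°  ·
  (1,2): δ = 141.79°  ·
  (1,3): δ = 109.48°  ·
  (1,4): δ = 48.40°  ✓
  (1,5): δ = 33.63°  ✓
  (2,3): δ = 147.68°  ·
  (2,4): δ = 86.61°  ·
  (2,5): δ = 4.58°  ✓
  (3,4): δ = 118.93°  ·
  (3,5): δ = 36.89°  ✓
  (4,5): δ = 97.96°  ·
antipodal pairs: 7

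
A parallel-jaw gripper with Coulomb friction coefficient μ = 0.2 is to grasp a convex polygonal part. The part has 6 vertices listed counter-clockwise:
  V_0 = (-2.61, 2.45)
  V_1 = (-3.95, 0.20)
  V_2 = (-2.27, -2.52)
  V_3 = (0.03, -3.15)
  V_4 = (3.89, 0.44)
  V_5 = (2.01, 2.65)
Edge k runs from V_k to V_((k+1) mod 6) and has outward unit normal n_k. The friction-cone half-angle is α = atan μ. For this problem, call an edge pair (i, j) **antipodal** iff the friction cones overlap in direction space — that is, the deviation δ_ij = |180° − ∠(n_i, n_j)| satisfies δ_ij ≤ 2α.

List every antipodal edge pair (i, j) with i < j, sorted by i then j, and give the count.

α = atan 0.2 = 11.31°;  2α = 22.62°
n_0 = (-0.8592, +0.5117)
n_1 = (-0.8508, -0.5255)
n_2 = (-0.2642, -0.9645)
n_3 = (+0.6810, -0.7323)
n_4 = (+0.7617, +0.6479)
n_5 = (-0.0432, +0.9991)
  (0,1): δ = 117.52°  ·
  (0,2): δ = 74.54°  ·
  (0,3): δ = 16.30°  ✓
  (0,4): δ = 71.16°  ·
  (0,5): δ = 123.25°  ·
  (1,2): δ = 137.02°  ·
  (1,3): δ = 78.78°  ·
  (1,4): δ = 8.69°  ✓
  (1,5): δ = 60.78°  ·
  (2,3): δ = 121.76°  ·
  (2,4): δ = 34.29°  ·
  (2,5): δ = 17.80°  ✓
  (3,4): δ = 92.54°  ·
  (3,5): δ = 40.45°  ·
  (4,5): δ = 127.91°  ·
antipodal pairs: 3

count = 3; pairs: (0,3), (1,4), (2,5)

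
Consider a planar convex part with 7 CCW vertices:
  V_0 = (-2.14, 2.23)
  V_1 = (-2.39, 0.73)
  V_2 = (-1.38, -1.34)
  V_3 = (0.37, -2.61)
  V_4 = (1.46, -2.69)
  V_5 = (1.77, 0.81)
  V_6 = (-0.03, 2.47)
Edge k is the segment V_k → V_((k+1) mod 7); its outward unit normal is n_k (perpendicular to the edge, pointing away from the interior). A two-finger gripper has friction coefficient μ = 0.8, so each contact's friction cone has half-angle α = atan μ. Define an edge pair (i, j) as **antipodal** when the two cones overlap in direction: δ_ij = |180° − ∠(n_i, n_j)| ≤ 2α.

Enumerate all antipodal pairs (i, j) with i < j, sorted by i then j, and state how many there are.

α = atan 0.8 = 38.66°;  2α = 77.32°
n_0 = (-0.9864, +0.1644)
n_1 = (-0.8987, -0.4385)
n_2 = (-0.5873, -0.8093)
n_3 = (-0.0732, -0.9973)
n_4 = (+0.9961, -0.0882)
n_5 = (+0.6779, +0.7351)
n_6 = (-0.1130, +0.9936)
  (0,1): δ = 144.53°  ·
  (0,2): δ = 116.51°  ·
  (0,3): δ = 84.74°  ·
  (0,4): δ = 4.40°  ✓
  (0,5): δ = 56.78°  ✓
  (0,6): δ = 105.95°  ·
  (1,2): δ = 151.98°  ·
  (1,3): δ = 120.21°  ·
  (1,4): δ = 31.07°  ✓
  (1,5): δ = 21.31°  ✓
  (1,6): δ = 70.48°  ✓
  (2,3): δ = 148.23°  ·
  (2,4): δ = 59.09°  ✓
  (2,5): δ = 6.71°  ✓
  (2,6): δ = 42.46°  ✓
  (3,4): δ = 90.86°  ·
  (3,5): δ = 38.49°  ✓
  (3,6): δ = 10.69°  ✓
  (4,5): δ = 127.62°  ·
  (4,6): δ = 78.45°  ·
  (5,6): δ = 130.83°  ·
antipodal pairs: 10

count = 10; pairs: (0,4), (0,5), (1,4), (1,5), (1,6), (2,4), (2,5), (2,6), (3,5), (3,6)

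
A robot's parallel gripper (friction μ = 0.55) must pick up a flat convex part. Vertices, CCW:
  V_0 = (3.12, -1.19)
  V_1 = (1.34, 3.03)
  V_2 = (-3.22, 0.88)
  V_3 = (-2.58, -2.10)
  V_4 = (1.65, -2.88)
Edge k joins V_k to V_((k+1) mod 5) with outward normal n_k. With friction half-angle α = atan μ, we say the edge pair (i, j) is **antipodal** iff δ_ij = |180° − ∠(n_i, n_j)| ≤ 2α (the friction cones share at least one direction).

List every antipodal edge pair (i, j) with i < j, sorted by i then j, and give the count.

count = 5; pairs: (0,2), (0,3), (1,3), (1,4), (2,4)

α = atan 0.55 = 28.81°;  2α = 57.62°
n_0 = (+0.9214, +0.3886)
n_1 = (-0.4265, +0.9045)
n_2 = (-0.9777, -0.2100)
n_3 = (-0.1813, -0.9834)
n_4 = (+0.7545, -0.6563)
  (0,1): δ = 87.63°  ·
  (0,2): δ = 10.75°  ✓
  (0,3): δ = 56.68°  ✓
  (0,4): δ = 116.11°  ·
  (1,2): δ = 103.12°  ·
  (1,3): δ = 35.69°  ✓
  (1,4): δ = 23.74°  ✓
  (2,3): δ = 112.57°  ·
  (2,4): δ = 53.14°  ✓
  (3,4): δ = 120.57°  ·
antipodal pairs: 5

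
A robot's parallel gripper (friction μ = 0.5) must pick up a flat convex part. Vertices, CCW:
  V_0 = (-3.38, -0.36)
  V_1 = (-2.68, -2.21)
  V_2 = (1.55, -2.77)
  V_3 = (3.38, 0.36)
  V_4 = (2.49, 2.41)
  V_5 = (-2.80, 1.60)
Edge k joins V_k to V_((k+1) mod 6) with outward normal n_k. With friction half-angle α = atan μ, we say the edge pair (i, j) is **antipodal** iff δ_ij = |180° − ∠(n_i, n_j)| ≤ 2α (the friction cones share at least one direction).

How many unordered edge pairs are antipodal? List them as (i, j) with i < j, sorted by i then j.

α = atan 0.5 = 26.57°;  2α = 53.13°
n_0 = (-0.9353, -0.3539)
n_1 = (-0.1312, -0.9914)
n_2 = (+0.8633, -0.5047)
n_3 = (+0.9173, +0.3982)
n_4 = (-0.1514, +0.9885)
n_5 = (-0.9589, +0.2838)
  (0,1): δ = 118.27°  ·
  (0,2): δ = 51.04°  ✓
  (0,3): δ = 2.74°  ✓
  (0,4): δ = 77.98°  ·
  (0,5): δ = 142.79°  ·
  (1,2): δ = 112.77°  ·
  (1,3): δ = 58.99°  ·
  (1,4): δ = 16.25°  ✓
  (1,5): δ = 81.06°  ·
  (2,3): δ = 126.22°  ·
  (2,4): δ = 50.98°  ✓
  (2,5): δ = 13.83°  ✓
  (3,4): δ = 104.76°  ·
  (3,5): δ = 39.95°  ✓
  (4,5): δ = 115.19°  ·
antipodal pairs: 6

count = 6; pairs: (0,2), (0,3), (1,4), (2,4), (2,5), (3,5)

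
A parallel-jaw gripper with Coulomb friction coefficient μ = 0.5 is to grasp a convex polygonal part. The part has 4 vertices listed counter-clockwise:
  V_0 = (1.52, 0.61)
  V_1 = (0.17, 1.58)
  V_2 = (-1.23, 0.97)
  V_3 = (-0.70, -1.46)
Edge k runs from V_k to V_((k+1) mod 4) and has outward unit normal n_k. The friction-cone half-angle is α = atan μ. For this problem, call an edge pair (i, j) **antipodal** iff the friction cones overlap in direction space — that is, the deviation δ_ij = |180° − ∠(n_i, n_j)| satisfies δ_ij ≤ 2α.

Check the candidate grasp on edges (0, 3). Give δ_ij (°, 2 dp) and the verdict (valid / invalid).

α = atan 0.5 = 26.57°;  2α = 53.13°
edge 0: e_0 = (-1.35, +0.97);  n_0 = (+0.5835, +0.8121)
edge 3: e_3 = (+2.22, +2.07);  n_3 = (+0.6820, -0.7314)
∠(n_0, n_3) = 101.30°
δ = |180° − 101.30°| = 78.70°
78.70° > 2α = 53.13°  →  invalid

δ = 78.70°, invalid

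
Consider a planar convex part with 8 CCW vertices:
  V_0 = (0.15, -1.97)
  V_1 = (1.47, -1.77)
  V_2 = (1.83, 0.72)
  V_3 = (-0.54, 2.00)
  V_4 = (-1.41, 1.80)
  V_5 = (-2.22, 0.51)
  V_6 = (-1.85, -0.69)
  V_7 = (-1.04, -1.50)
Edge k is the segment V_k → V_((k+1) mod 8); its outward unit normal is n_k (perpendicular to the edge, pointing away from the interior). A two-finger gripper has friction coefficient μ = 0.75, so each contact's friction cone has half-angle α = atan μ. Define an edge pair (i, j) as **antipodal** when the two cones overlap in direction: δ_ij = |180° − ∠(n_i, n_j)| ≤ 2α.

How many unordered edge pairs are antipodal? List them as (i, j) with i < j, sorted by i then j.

α = atan 0.75 = 36.87°;  2α = 73.74°
n_0 = (+0.1498, -0.9887)
n_1 = (+0.9897, -0.1431)
n_2 = (+0.4752, +0.8799)
n_3 = (-0.2240, +0.9746)
n_4 = (-0.8469, +0.5318)
n_5 = (-0.9556, -0.2946)
n_6 = (-0.7071, -0.7071)
n_7 = (-0.3673, -0.9301)
  (0,1): δ = 106.84°  ·
  (0,2): δ = 36.99°  ✓
  (0,3): δ = 4.33°  ✓
  (0,4): δ = 49.26°  ✓
  (0,5): δ = 98.52°  ·
  (0,6): δ = 126.38°  ·
  (0,7): δ = 149.83°  ·
  (1,2): δ = 110.15°  ·
  (1,3): δ = 68.83°  ✓
  (1,4): δ = 23.90°  ✓
  (1,5): δ = 25.36°  ✓
  (1,6): δ = 53.23°  ✓
  (1,7): δ = 76.67°  ·
  (2,3): δ = 138.68°  ·
  (2,4): δ = 93.75°  ·
  (2,5): δ = 44.49°  ✓
  (2,6): δ = 16.63°  ✓
  (2,7): δ = 6.82°  ✓
  (3,4): δ = 135.07°  ·
  (3,5): δ = 85.81°  ·
  (3,6): δ = 57.95°  ✓
  (3,7): δ = 34.50°  ✓
  (4,5): δ = 130.74°  ·
  (4,6): δ = 102.88°  ·
  (4,7): δ = 79.43°  ·
  (5,6): δ = 152.14°  ·
  (5,7): δ = 128.69°  ·
  (6,7): δ = 156.55°  ·
antipodal pairs: 12

count = 12; pairs: (0,2), (0,3), (0,4), (1,3), (1,4), (1,5), (1,6), (2,5), (2,6), (2,7), (3,6), (3,7)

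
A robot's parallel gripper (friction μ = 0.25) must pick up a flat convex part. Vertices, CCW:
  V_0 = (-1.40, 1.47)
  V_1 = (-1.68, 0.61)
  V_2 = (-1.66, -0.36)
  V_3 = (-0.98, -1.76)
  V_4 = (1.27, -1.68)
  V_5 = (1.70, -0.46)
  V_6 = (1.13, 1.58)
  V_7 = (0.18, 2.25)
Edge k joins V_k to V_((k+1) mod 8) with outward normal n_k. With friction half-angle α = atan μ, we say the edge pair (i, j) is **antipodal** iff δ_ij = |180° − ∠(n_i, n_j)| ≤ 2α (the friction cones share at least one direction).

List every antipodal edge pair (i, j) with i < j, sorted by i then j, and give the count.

α = atan 0.25 = 14.04°;  2α = 28.07°
n_0 = (-0.9509, +0.3096)
n_1 = (-0.9998, -0.0206)
n_2 = (-0.8995, -0.4369)
n_3 = (+0.0355, -0.9994)
n_4 = (+0.9431, -0.3324)
n_5 = (+0.9631, +0.2691)
n_6 = (+0.5763, +0.8172)
n_7 = (-0.4427, +0.8967)
  (0,1): δ = 160.78°  ·
  (0,2): δ = 136.06°  ·
  (0,3): δ = 69.93°  ·
  (0,4): δ = 1.38°  ✓
  (0,5): δ = 33.65°  ·
  (0,6): δ = 72.84°  ·
  (0,7): δ = 134.31°  ·
  (1,2): δ = 155.27°  ·
  (1,3): δ = 89.14°  ·
  (1,4): δ = 20.60°  ✓
  (1,5): δ = 14.43°  ✓
  (1,6): δ = 53.62°  ·
  (1,7): δ = 115.09°  ·
  (2,3): δ = 113.87°  ·
  (2,4): δ = 45.32°  ·
  (2,5): δ = 10.30°  ✓
  (2,6): δ = 28.90°  ·
  (2,7): δ = 90.37°  ·
  (3,4): δ = 111.45°  ·
  (3,5): δ = 76.43°  ·
  (3,6): δ = 37.23°  ·
  (3,7): δ = 24.24°  ✓
  (4,5): δ = 144.97°  ·
  (4,6): δ = 105.78°  ·
  (4,7): δ = 44.31°  ·
  (5,6): δ = 140.80°  ·
  (5,7): δ = 79.34°  ·
  (6,7): δ = 118.53°  ·
antipodal pairs: 5

count = 5; pairs: (0,4), (1,4), (1,5), (2,5), (3,7)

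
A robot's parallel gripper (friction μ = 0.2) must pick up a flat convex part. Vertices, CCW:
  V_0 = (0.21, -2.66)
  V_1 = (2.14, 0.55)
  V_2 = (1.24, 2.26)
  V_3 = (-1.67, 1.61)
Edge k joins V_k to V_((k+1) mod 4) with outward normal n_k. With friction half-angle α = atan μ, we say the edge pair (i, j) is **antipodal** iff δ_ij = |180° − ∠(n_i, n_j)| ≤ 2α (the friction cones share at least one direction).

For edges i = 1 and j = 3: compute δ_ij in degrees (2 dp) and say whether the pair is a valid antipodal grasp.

δ = 4.00°, valid

α = atan 0.2 = 11.31°;  2α = 22.62°
edge 1: e_1 = (-0.90, +1.71);  n_1 = (+0.8849, +0.4657)
edge 3: e_3 = (+1.88, -4.27);  n_3 = (-0.9152, -0.4030)
∠(n_1, n_3) = 176.00°
δ = |180° − 176.00°| = 4.00°
4.00° ≤ 2α = 22.62°  →  valid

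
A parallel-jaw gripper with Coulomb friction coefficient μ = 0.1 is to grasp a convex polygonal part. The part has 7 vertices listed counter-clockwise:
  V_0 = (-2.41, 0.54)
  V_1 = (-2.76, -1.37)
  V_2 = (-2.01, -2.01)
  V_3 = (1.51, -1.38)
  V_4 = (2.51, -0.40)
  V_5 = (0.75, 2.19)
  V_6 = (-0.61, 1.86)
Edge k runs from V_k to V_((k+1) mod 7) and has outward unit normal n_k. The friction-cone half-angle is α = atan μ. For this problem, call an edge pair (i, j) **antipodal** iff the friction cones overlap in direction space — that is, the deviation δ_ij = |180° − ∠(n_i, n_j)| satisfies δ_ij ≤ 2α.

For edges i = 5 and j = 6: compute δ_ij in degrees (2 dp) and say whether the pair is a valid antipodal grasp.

δ = 157.39°, invalid

α = atan 0.1 = 5.71°;  2α = 11.42°
edge 5: e_5 = (-1.36, -0.33);  n_5 = (-0.2358, +0.9718)
edge 6: e_6 = (-1.80, -1.32);  n_6 = (-0.5914, +0.8064)
∠(n_5, n_6) = 22.61°
δ = |180° − 22.61°| = 157.39°
157.39° > 2α = 11.42°  →  invalid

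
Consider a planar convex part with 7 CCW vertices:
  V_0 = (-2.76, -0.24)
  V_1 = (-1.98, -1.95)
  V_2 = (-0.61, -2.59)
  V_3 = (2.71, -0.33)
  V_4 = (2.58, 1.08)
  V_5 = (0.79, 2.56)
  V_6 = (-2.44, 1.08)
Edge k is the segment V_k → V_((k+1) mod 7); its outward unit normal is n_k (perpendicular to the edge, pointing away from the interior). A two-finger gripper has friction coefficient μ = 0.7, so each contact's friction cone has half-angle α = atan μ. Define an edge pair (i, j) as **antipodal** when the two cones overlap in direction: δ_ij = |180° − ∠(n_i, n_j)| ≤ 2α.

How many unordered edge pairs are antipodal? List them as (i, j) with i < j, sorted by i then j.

count = 9; pairs: (0,3), (0,4), (1,3), (1,4), (1,5), (2,5), (2,6), (3,6), (4,6)

α = atan 0.7 = 34.99°;  2α = 69.98°
n_0 = (-0.9098, -0.4150)
n_1 = (-0.4232, -0.9060)
n_2 = (+0.5627, -0.8266)
n_3 = (+0.9958, +0.0918)
n_4 = (+0.6372, +0.7707)
n_5 = (-0.4166, +0.9091)
n_6 = (-0.9719, +0.2356)
  (0,1): δ = 139.56°  ·
  (0,2): δ = 80.28°  ·
  (0,3): δ = 19.25°  ✓
  (0,4): δ = 25.90°  ✓
  (0,5): δ = 90.10°  ·
  (0,6): δ = 141.85°  ·
  (1,2): δ = 120.72°  ·
  (1,3): δ = 59.69°  ✓
  (1,4): δ = 14.54°  ✓
  (1,5): δ = 49.66°  ✓
  (1,6): δ = 101.41°  ·
  (2,3): δ = 118.98°  ·
  (2,4): δ = 73.83°  ·
  (2,5): δ = 9.63°  ✓
  (2,6): δ = 42.13°  ✓
  (3,4): δ = 134.85°  ·
  (3,5): δ = 70.65°  ·
  (3,6): δ = 18.89°  ✓
  (4,5): δ = 115.80°  ·
  (4,6): δ = 64.04°  ✓
  (5,6): δ = 128.24°  ·
antipodal pairs: 9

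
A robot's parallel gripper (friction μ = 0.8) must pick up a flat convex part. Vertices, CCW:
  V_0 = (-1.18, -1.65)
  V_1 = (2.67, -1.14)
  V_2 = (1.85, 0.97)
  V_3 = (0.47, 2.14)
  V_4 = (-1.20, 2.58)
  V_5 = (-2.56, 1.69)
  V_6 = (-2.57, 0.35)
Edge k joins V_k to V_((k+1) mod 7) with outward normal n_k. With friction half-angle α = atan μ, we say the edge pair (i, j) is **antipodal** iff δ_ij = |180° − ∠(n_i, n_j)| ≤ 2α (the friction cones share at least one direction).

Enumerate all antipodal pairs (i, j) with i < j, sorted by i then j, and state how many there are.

count = 10; pairs: (0,1), (0,2), (0,3), (0,4), (1,5), (1,6), (2,5), (2,6), (3,5), (3,6)

α = atan 0.8 = 38.66°;  2α = 77.32°
n_0 = (+0.1313, -0.9913)
n_1 = (+0.9321, +0.3622)
n_2 = (+0.6467, +0.7628)
n_3 = (+0.2548, +0.9670)
n_4 = (-0.5476, +0.8368)
n_5 = (-1.0000, +0.0075)
n_6 = (-0.8212, -0.5707)
  (0,1): δ = 76.31°  ✓
  (0,2): δ = 47.84°  ✓
  (0,3): δ = 22.31°  ✓
  (0,4): δ = 25.66°  ✓
  (0,5): δ = 82.03°  ·
  (0,6): δ = 117.25°  ·
  (1,2): δ = 151.53°  ·
  (1,3): δ = 126.00°  ·
  (1,4): δ = 78.04°  ·
  (1,5): δ = 21.66°  ✓
  (1,6): δ = 13.56°  ✓
  (2,3): δ = 154.47°  ·
  (2,4): δ = 106.51°  ·
  (2,5): δ = 50.14°  ✓
  (2,6): δ = 14.91°  ✓
  (3,4): δ = 132.04°  ·
  (3,5): δ = 75.67°  ✓
  (3,6): δ = 40.44°  ✓
  (4,5): δ = 123.63°  ·
  (4,6): δ = 88.40°  ·
  (5,6): δ = 144.77°  ·
antipodal pairs: 10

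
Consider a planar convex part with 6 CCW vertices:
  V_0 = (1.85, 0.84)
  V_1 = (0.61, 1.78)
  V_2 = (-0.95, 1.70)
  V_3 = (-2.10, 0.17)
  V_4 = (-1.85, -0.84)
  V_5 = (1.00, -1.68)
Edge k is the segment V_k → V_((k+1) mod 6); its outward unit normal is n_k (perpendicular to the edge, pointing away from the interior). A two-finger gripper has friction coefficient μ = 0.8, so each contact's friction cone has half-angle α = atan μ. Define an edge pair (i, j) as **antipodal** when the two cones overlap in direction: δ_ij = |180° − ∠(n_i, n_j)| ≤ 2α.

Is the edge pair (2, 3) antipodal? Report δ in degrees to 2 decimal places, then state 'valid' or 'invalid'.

δ = 129.17°, invalid

α = atan 0.8 = 38.66°;  2α = 77.32°
edge 2: e_2 = (-1.15, -1.53);  n_2 = (-0.7994, +0.6008)
edge 3: e_3 = (+0.25, -1.01);  n_3 = (-0.9707, -0.2403)
∠(n_2, n_3) = 50.83°
δ = |180° − 50.83°| = 129.17°
129.17° > 2α = 77.32°  →  invalid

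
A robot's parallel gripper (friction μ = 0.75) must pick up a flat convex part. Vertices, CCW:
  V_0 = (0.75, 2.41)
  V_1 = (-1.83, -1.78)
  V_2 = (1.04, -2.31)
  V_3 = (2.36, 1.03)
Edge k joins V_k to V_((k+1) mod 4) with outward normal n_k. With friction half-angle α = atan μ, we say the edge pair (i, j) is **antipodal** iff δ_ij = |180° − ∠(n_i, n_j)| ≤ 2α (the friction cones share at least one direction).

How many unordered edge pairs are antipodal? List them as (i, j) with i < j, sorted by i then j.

count = 3; pairs: (0,1), (0,2), (1,3)

α = atan 0.75 = 36.87°;  2α = 73.74°
n_0 = (-0.8515, +0.5243)
n_1 = (-0.1816, -0.9834)
n_2 = (+0.9300, -0.3675)
n_3 = (+0.6508, +0.7593)
  (0,1): δ = 68.84°  ✓
  (0,2): δ = 10.06°  ✓
  (0,3): δ = 81.02°  ·
  (1,2): δ = 101.10°  ·
  (1,3): δ = 30.14°  ✓
  (2,3): δ = 109.04°  ·
antipodal pairs: 3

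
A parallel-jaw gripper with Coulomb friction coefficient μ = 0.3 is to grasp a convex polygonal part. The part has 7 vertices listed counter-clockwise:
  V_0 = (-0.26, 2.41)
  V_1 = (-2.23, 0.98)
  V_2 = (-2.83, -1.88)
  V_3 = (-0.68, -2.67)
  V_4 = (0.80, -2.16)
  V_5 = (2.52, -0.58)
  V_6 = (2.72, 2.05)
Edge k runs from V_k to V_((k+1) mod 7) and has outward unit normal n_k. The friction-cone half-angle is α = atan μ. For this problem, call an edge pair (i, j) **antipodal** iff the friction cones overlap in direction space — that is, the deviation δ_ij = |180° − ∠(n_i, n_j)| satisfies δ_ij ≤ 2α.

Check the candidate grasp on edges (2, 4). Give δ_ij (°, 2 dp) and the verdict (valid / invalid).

δ = 117.25°, invalid

α = atan 0.3 = 16.70°;  2α = 33.40°
edge 2: e_2 = (+2.15, -0.79);  n_2 = (-0.3449, -0.9386)
edge 4: e_4 = (+1.72, +1.58);  n_4 = (+0.6765, -0.7364)
∠(n_2, n_4) = 62.75°
δ = |180° − 62.75°| = 117.25°
117.25° > 2α = 33.40°  →  invalid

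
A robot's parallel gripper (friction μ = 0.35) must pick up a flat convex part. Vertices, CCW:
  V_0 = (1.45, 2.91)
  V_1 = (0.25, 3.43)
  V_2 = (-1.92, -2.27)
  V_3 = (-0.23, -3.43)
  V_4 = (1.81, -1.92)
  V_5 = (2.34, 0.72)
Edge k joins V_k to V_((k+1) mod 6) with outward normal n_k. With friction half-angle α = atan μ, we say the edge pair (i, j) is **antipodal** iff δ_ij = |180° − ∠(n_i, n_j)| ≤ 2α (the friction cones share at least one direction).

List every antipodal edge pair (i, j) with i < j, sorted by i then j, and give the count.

count = 4; pairs: (0,2), (1,3), (1,4), (2,5)

α = atan 0.35 = 19.29°;  2α = 38.58°
n_0 = (+0.3976, +0.9176)
n_1 = (-0.9346, +0.3558)
n_2 = (-0.5659, -0.8245)
n_3 = (+0.5949, -0.8038)
n_4 = (+0.9804, -0.1968)
n_5 = (+0.9264, +0.3765)
  (0,1): δ = 87.41°  ·
  (0,2): δ = 11.04°  ✓
  (0,3): δ = 59.94°  ·
  (0,4): δ = 102.08°  ·
  (0,5): δ = 135.55°  ·
  (1,2): δ = 103.62°  ·
  (1,3): δ = 32.65°  ✓
  (1,4): δ = 9.49°  ✓
  (1,5): δ = 42.96°  ·
  (2,3): δ = 109.03°  ·
  (2,4): δ = 66.89°  ·
  (2,5): δ = 33.42°  ✓
  (3,4): δ = 137.86°  ·
  (3,5): δ = 104.39°  ·
  (4,5): δ = 146.53°  ·
antipodal pairs: 4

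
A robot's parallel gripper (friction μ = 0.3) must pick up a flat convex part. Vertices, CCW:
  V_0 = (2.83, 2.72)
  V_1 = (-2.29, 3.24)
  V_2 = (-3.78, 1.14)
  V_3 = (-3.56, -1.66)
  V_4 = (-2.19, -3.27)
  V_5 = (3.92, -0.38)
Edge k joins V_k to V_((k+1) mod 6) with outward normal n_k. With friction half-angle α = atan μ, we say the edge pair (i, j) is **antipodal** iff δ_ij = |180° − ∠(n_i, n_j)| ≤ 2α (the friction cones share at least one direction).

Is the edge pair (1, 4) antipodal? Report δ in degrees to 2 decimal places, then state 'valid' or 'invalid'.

α = atan 0.3 = 16.70°;  2α = 33.40°
edge 1: e_1 = (-1.49, -2.10);  n_1 = (-0.8156, +0.5787)
edge 4: e_4 = (+6.11, +2.89);  n_4 = (+0.4276, -0.9040)
∠(n_1, n_4) = 150.67°
δ = |180° − 150.67°| = 29.33°
29.33° ≤ 2α = 33.40°  →  valid

δ = 29.33°, valid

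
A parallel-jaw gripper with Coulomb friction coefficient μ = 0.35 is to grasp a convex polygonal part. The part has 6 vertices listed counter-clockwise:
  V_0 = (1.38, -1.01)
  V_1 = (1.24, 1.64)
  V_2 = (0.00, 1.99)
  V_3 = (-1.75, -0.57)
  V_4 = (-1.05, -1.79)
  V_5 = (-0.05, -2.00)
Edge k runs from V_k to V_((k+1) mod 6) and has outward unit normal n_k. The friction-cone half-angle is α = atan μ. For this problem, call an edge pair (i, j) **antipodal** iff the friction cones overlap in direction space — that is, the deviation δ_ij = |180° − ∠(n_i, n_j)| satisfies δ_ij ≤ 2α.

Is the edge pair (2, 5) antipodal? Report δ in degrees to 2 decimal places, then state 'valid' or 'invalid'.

δ = 20.95°, valid

α = atan 0.35 = 19.29°;  2α = 38.58°
edge 2: e_2 = (-1.75, -2.56);  n_2 = (-0.8255, +0.5643)
edge 5: e_5 = (+1.43, +0.99);  n_5 = (+0.5692, -0.8222)
∠(n_2, n_5) = 159.05°
δ = |180° − 159.05°| = 20.95°
20.95° ≤ 2α = 38.58°  →  valid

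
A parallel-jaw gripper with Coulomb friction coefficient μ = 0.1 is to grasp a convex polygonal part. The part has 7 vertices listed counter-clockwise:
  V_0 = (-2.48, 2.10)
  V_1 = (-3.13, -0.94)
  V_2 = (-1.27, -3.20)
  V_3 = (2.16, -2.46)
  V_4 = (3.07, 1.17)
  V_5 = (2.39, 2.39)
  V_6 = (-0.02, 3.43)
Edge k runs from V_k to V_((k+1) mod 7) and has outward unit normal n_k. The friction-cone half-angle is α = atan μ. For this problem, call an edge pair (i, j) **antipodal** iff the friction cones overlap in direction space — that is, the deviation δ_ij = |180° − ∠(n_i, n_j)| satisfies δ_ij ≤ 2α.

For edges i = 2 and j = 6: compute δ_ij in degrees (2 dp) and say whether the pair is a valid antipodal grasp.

α = atan 0.1 = 5.71°;  2α = 11.42°
edge 2: e_2 = (+3.43, +0.74);  n_2 = (+0.2109, -0.9775)
edge 6: e_6 = (-2.46, -1.33);  n_6 = (-0.4756, +0.8797)
∠(n_2, n_6) = 163.78°
δ = |180° − 163.78°| = 16.22°
16.22° > 2α = 11.42°  →  invalid

δ = 16.22°, invalid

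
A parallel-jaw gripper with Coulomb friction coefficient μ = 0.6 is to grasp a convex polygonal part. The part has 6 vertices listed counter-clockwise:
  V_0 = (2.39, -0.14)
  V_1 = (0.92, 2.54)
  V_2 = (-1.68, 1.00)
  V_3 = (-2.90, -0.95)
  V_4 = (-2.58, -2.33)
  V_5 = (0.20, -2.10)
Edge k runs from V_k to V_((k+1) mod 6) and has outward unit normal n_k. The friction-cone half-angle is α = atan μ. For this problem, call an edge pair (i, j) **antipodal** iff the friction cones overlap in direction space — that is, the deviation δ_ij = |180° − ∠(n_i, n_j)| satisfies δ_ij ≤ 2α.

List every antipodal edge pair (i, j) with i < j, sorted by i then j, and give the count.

count = 7; pairs: (0,2), (0,3), (1,4), (1,5), (2,4), (2,5), (3,5)

α = atan 0.6 = 30.96°;  2α = 61.93°
n_0 = (+0.8768, +0.4809)
n_1 = (-0.5096, +0.8604)
n_2 = (-0.8478, +0.5304)
n_3 = (-0.9742, -0.2259)
n_4 = (+0.0825, -0.9966)
n_5 = (+0.6669, -0.7452)
  (0,1): δ = 88.11°  ·
  (0,2): δ = 60.78°  ✓
  (0,3): δ = 15.69°  ✓
  (0,4): δ = 65.98°  ·
  (0,5): δ = 103.08°  ·
  (1,2): δ = 152.67°  ·
  (1,3): δ = 107.58°  ·
  (1,4): δ = 25.91°  ✓
  (1,5): δ = 11.19°  ✓
  (2,3): δ = 134.91°  ·
  (2,4): δ = 53.24°  ✓
  (2,5): δ = 16.14°  ✓
  (3,4): δ = 98.33°  ·
  (3,5): δ = 61.23°  ✓
  (4,5): δ = 142.90°  ·
antipodal pairs: 7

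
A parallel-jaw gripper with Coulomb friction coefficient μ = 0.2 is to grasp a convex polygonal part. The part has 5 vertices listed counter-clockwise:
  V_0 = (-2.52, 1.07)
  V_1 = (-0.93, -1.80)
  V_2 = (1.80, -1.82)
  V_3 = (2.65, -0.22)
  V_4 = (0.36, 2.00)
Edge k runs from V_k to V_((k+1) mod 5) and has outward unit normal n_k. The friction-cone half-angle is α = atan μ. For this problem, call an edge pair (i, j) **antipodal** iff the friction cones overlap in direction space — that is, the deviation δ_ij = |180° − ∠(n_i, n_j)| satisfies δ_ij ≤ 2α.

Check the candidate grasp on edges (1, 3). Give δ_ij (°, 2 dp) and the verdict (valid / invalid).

α = atan 0.2 = 11.31°;  2α = 22.62°
edge 1: e_1 = (+2.73, -0.02);  n_1 = (-0.0073, -1.0000)
edge 3: e_3 = (-2.29, +2.22);  n_3 = (+0.6960, +0.7180)
∠(n_1, n_3) = 136.31°
δ = |180° − 136.31°| = 43.69°
43.69° > 2α = 22.62°  →  invalid

δ = 43.69°, invalid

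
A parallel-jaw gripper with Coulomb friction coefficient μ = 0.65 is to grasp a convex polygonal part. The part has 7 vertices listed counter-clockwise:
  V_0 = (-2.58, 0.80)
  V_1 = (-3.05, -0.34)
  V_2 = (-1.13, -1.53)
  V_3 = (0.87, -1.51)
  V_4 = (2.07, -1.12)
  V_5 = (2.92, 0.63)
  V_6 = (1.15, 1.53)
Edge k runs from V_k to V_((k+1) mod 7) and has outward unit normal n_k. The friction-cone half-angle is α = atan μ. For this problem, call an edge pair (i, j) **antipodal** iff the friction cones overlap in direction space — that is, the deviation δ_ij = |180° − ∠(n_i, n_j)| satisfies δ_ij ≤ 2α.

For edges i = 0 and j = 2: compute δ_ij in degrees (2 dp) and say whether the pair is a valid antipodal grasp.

α = atan 0.65 = 33.02°;  2α = 66.05°
edge 0: e_0 = (-0.47, -1.14);  n_0 = (-0.9245, +0.3812)
edge 2: e_2 = (+2.00, +0.02);  n_2 = (+0.0100, -1.0000)
∠(n_0, n_2) = 112.98°
δ = |180° − 112.98°| = 67.02°
67.02° > 2α = 66.05°  →  invalid

δ = 67.02°, invalid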